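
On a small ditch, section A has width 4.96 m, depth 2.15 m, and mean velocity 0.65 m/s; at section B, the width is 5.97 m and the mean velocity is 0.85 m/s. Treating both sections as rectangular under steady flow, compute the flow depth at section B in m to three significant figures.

Q = A₁V₁ = (4.96×2.15) × 0.65 = 6.932 m³/s
d₂ = Q/(b₂ V₂) = 6.932/(5.97×0.85) = 1.366 m

1.37 m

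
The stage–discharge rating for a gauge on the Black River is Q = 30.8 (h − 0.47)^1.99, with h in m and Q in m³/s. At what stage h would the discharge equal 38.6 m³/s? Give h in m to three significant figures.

1.59 m

h − h₀ = (Q/C)^(1/b) = (38.6/30.8)^(1/1.99) = 1.120 m
h = 0.47 + 1.120 = 1.590 m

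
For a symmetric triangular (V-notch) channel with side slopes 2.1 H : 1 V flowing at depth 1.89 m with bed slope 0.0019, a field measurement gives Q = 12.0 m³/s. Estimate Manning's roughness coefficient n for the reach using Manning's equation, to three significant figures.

0.0245

A = z·y² = 2.1×1.89² = 7.501 m²
P = 2y√(1+z²) = 2×1.89×√(1+2.1²) = 8.792 m
R = A/P = 7.501/8.792 = 0.8532 m
n = (1/Q)·A·R^(2/3)·S^(1/2) = (1/12.0) × 7.501 × 0.8996 × 0.04359 = 0.02451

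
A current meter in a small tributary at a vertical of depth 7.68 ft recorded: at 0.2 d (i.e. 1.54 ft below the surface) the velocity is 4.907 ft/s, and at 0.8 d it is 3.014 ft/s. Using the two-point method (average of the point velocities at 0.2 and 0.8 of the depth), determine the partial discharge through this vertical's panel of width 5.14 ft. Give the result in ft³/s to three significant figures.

156 ft³/s

v̄ = (4.907 + 3.014) / 2 = 3.961 ft/s
q = v̄ × d × w = 3.961 × 7.68 × 5.14 = 156.3 ft³/s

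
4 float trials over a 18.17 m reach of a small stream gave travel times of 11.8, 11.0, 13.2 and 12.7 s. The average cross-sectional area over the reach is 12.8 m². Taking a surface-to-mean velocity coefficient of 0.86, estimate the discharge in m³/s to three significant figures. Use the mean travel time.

16.4 m³/s

t̄ = (11.8 + 11.0 + 13.2 + 12.7) / 4 = 12.175 s
v_surface = L / t̄ = 18.17 / 12.175 = 1.492 m/s
v_mean = 0.86 × 1.492 = 1.283 m/s
Q = A × v_mean = 12.8 × 1.283 = 16.43 m³/s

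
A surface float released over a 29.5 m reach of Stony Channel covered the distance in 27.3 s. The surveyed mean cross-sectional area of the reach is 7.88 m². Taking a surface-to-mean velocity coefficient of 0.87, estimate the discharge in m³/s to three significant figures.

v_surface = L / t̄ = 29.5 / 27.3 = 1.081 m/s
v_mean = 0.87 × 1.081 = 0.9401 m/s
Q = A × v_mean = 7.88 × 0.9401 = 7.408 m³/s

7.41 m³/s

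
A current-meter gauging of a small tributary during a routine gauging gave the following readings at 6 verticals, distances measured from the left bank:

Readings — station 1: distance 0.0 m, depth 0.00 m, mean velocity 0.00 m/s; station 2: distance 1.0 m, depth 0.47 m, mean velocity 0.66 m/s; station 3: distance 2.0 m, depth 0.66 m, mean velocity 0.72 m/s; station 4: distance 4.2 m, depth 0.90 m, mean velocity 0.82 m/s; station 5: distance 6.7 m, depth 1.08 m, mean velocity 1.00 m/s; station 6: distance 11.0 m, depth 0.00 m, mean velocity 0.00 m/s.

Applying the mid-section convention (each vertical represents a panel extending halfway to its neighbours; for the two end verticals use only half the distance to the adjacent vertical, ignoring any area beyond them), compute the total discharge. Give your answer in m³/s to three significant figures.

6.48 m³/s

w_2 = (2.0 − 0.0)/2 = 1 m; q_2 = 0.66 × 0.47 × 1 = 0.3102 m³/s
w_3 = (4.2 − 1.0)/2 = 1.6 m; q_3 = 0.72 × 0.66 × 1.6 = 0.7603 m³/s
w_4 = (6.7 − 2.0)/2 = 2.35 m; q_4 = 0.82 × 0.90 × 2.35 = 1.734 m³/s
w_5 = (11.0 − 4.2)/2 = 3.4 m; q_5 = 1.00 × 1.08 × 3.4 = 3.672 m³/s
Stations 1, 6 contribute zero (depth or velocity is 0).
Q = Σ qᵢ = 6.477 m³/s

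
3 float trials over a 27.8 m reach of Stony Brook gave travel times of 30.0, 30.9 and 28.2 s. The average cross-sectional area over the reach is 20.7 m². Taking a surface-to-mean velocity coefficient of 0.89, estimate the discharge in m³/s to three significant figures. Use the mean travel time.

17.2 m³/s

t̄ = (30.0 + 30.9 + 28.2) / 3 = 29.7 s
v_surface = L / t̄ = 27.8 / 29.7 = 0.9360 m/s
v_mean = 0.89 × 0.9360 = 0.8331 m/s
Q = A × v_mean = 20.7 × 0.8331 = 17.24 m³/s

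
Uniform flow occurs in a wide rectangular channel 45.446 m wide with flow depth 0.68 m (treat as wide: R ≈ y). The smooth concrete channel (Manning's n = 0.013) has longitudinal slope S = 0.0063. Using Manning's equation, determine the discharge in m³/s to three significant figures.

A = b·y = 45.446 × 0.68 = 30.90 m²
Wide channel: R ≈ y = 0.68 m
Q = (1/n)·A·R^(2/3)·S^(1/2) = (1/0.013) × 30.90 × 0.6800^(2/3) × 0.0063^(1/2) = 145.9 m³/s

146 m³/s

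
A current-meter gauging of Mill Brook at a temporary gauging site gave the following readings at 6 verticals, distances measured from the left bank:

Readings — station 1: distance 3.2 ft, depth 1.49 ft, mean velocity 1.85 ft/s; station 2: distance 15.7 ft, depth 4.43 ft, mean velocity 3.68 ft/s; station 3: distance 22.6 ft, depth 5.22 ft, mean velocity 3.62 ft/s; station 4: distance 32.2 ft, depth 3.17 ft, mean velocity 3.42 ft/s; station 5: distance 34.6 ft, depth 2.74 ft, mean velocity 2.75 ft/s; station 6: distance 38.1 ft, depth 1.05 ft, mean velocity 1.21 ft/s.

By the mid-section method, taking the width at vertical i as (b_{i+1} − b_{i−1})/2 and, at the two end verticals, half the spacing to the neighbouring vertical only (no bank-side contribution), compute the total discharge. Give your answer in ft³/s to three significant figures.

421 ft³/s

w_1 = (15.7 − 3.2)/2 = 6.25 ft; q_1 = 1.85 × 1.49 × 6.25 = 17.23 ft³/s
w_2 = (22.6 − 3.2)/2 = 9.7 ft; q_2 = 3.68 × 4.43 × 9.7 = 158.1 ft³/s
w_3 = (32.2 − 15.7)/2 = 8.25 ft; q_3 = 3.62 × 5.22 × 8.25 = 155.9 ft³/s
w_4 = (34.6 − 22.6)/2 = 6 ft; q_4 = 3.42 × 3.17 × 6 = 65.05 ft³/s
w_5 = (38.1 − 32.2)/2 = 2.95 ft; q_5 = 2.75 × 2.74 × 2.95 = 22.23 ft³/s
w_6 = (38.1 − 34.6)/2 = 1.75 ft; q_6 = 1.21 × 1.05 × 1.75 = 2.223 ft³/s
Q = Σ qᵢ = 420.8 ft³/s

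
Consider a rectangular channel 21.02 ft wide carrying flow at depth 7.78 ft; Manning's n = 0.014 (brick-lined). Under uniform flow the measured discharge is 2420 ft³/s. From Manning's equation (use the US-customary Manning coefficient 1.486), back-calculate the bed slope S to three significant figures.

A = b·y = 21.02 × 7.78 = 163.5 ft²
P = b + 2y = 21.02 + 2×7.78 = 36.58 ft
R = A/P = 163.5/36.58 = 4.471 ft
S = (Q·n / (1.486·A·R^(2/3)))² = (2420×0.014 / (1.486×163.5×2.714))² = 0.002639

0.00264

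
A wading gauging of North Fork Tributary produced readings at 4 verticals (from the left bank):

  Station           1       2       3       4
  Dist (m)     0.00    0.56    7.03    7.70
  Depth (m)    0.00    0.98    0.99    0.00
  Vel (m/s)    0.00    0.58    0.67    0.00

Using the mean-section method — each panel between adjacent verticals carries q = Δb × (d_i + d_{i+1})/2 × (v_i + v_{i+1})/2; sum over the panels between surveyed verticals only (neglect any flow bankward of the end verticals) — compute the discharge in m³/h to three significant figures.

Panel 1-2: Δb = 0.56 m, d̄ = (0.00+0.98)/2 = 0.49, v̄ = (0.00+0.58)/2 = 0.29 → q = 0.56×0.49×0.29 = 0.07958 m³/s
Panel 2-3: Δb = 6.47 m, d̄ = (0.98+0.99)/2 = 0.985, v̄ = (0.58+0.67)/2 = 0.625 → q = 6.47×0.985×0.625 = 3.983 m³/s
Panel 3-4: Δb = 0.67 m, d̄ = (0.99+0.00)/2 = 0.495, v̄ = (0.67+0.00)/2 = 0.335 → q = 0.67×0.495×0.335 = 0.1111 m³/s
Q = Σ q = 4.174 m³/s
= 4.174 × 3600 = 15030 m³/h

15000 m³/h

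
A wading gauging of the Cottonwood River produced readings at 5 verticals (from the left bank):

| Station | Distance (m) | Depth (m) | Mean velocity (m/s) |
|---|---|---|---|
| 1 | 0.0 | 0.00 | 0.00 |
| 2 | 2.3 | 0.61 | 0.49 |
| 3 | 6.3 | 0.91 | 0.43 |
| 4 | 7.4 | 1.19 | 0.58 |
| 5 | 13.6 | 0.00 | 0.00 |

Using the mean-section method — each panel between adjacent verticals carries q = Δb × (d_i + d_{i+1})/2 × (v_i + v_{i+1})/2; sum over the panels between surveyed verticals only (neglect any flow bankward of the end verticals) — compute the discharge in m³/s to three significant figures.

3.22 m³/s

Panel 1-2: Δb = 2.3 m, d̄ = (0.00+0.61)/2 = 0.305, v̄ = (0.00+0.49)/2 = 0.245 → q = 2.3×0.305×0.245 = 0.1719 m³/s
Panel 2-3: Δb = 4 m, d̄ = (0.61+0.91)/2 = 0.76, v̄ = (0.49+0.43)/2 = 0.46 → q = 4×0.76×0.46 = 1.398 m³/s
Panel 3-4: Δb = 1.1 m, d̄ = (0.91+1.19)/2 = 1.05, v̄ = (0.43+0.58)/2 = 0.505 → q = 1.1×1.05×0.505 = 0.5833 m³/s
Panel 4-5: Δb = 6.2 m, d̄ = (1.19+0.00)/2 = 0.595, v̄ = (0.58+0.00)/2 = 0.29 → q = 6.2×0.595×0.29 = 1.070 m³/s
Q = Σ q = 3.223 m³/s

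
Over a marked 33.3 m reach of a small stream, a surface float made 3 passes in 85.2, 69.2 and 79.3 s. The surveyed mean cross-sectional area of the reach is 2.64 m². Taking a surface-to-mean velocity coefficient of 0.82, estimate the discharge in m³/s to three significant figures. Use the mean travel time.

0.925 m³/s

t̄ = (85.2 + 69.2 + 79.3) / 3 = 77.9 s
v_surface = L / t̄ = 33.3 / 77.9 = 0.4275 m/s
v_mean = 0.82 × 0.4275 = 0.3505 m/s
Q = A × v_mean = 2.64 × 0.3505 = 0.9254 m³/s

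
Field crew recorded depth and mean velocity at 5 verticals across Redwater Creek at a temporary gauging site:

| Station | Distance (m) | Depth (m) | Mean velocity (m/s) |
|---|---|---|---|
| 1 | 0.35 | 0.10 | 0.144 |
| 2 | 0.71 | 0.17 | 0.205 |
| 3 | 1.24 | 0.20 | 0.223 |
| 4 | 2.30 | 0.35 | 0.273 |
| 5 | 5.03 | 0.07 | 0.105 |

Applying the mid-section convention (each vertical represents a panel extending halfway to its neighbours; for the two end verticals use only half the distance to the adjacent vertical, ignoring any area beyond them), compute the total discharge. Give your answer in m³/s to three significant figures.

w_1 = (0.71 − 0.35)/2 = 0.18 m; q_1 = 0.144 × 0.10 × 0.18 = 0.002592 m³/s
w_2 = (1.24 − 0.35)/2 = 0.445 m; q_2 = 0.205 × 0.17 × 0.445 = 0.01551 m³/s
w_3 = (2.30 − 0.71)/2 = 0.795 m; q_3 = 0.223 × 0.20 × 0.795 = 0.03546 m³/s
w_4 = (5.03 − 1.24)/2 = 1.895 m; q_4 = 0.273 × 0.35 × 1.895 = 0.1811 m³/s
w_5 = (5.03 − 2.30)/2 = 1.365 m; q_5 = 0.105 × 0.07 × 1.365 = 0.01003 m³/s
Q = Σ qᵢ = 0.2447 m³/s

0.245 m³/s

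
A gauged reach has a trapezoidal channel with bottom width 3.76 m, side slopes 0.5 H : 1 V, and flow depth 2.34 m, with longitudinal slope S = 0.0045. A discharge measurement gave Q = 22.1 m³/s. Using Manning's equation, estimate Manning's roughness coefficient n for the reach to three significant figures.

A = (b + z·y)·y = (3.76 + 0.5×2.34)×2.34 = 11.54 m²
P = b + 2y√(1+z²) = 3.76 + 2×2.34×√(1+0.5²) = 8.992 m
R = A/P = 11.54/8.992 = 1.283 m
n = (1/Q)·A·R^(2/3)·S^(1/2) = (1/22.1) × 11.54 × 1.181 × 0.06708 = 0.04134

0.0413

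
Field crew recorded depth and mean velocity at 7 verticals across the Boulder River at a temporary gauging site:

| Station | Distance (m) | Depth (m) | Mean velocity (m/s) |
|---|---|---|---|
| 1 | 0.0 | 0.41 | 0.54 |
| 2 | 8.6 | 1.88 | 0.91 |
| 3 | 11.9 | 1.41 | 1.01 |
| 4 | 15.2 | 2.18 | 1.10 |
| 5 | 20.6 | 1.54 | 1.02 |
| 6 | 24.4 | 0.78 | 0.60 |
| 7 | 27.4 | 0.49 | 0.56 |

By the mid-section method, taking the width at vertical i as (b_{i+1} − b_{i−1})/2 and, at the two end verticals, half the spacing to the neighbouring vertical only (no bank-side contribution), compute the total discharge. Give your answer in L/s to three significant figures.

w_1 = (8.6 − 0.0)/2 = 4.3 m; q_1 = 0.54 × 0.41 × 4.3 = 0.9520 m³/s
w_2 = (11.9 − 0.0)/2 = 5.95 m; q_2 = 0.91 × 1.88 × 5.95 = 10.18 m³/s
w_3 = (15.2 − 8.6)/2 = 3.3 m; q_3 = 1.01 × 1.41 × 3.3 = 4.700 m³/s
w_4 = (20.6 − 11.9)/2 = 4.35 m; q_4 = 1.10 × 2.18 × 4.35 = 10.43 m³/s
w_5 = (24.4 − 15.2)/2 = 4.6 m; q_5 = 1.02 × 1.54 × 4.6 = 7.226 m³/s
w_6 = (27.4 − 20.6)/2 = 3.4 m; q_6 = 0.60 × 0.78 × 3.4 = 1.591 m³/s
w_7 = (27.4 − 24.4)/2 = 1.5 m; q_7 = 0.56 × 0.49 × 1.5 = 0.4116 m³/s
Q = Σ qᵢ = 35.49 m³/s
= 35.49 × 1000 = 35490 L/s

35500 L/s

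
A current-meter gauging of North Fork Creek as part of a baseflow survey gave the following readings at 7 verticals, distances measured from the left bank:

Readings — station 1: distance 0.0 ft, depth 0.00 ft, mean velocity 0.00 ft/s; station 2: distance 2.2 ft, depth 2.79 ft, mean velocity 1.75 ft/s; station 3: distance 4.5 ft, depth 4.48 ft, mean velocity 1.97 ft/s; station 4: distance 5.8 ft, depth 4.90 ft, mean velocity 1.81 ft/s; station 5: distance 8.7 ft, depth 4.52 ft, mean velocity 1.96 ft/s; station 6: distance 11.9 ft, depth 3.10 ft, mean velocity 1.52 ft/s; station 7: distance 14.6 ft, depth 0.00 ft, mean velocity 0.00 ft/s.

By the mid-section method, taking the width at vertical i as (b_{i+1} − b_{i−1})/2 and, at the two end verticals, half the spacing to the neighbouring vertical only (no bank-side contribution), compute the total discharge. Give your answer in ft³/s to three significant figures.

w_2 = (4.5 − 0.0)/2 = 2.25 ft; q_2 = 1.75 × 2.79 × 2.25 = 10.99 ft³/s
w_3 = (5.8 − 2.2)/2 = 1.8 ft; q_3 = 1.97 × 4.48 × 1.8 = 15.89 ft³/s
w_4 = (8.7 − 4.5)/2 = 2.1 ft; q_4 = 1.81 × 4.90 × 2.1 = 18.62 ft³/s
w_5 = (11.9 − 5.8)/2 = 3.05 ft; q_5 = 1.96 × 4.52 × 3.05 = 27.02 ft³/s
w_6 = (14.6 − 8.7)/2 = 2.95 ft; q_6 = 1.52 × 3.10 × 2.95 = 13.90 ft³/s
Stations 1, 7 contribute zero (depth or velocity is 0).
Q = Σ qᵢ = 86.42 ft³/s

86.4 ft³/s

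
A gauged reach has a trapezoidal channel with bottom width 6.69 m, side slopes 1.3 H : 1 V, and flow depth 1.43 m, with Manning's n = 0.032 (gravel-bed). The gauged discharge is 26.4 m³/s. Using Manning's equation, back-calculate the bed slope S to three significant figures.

A = (b + z·y)·y = (6.69 + 1.3×1.43)×1.43 = 12.23 m²
P = b + 2y√(1+z²) = 6.69 + 2×1.43×√(1+1.3²) = 11.38 m
R = A/P = 12.23/11.38 = 1.074 m
S = (Q·n / (1·A·R^(2/3)))² = (26.4×0.032 / (1×12.23×1.049))² = 0.004341

0.00434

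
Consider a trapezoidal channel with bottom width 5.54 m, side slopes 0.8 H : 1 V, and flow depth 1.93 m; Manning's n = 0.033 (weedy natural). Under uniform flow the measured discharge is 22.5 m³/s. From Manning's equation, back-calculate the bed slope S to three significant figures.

0.00207

A = (b + z·y)·y = (5.54 + 0.8×1.93)×1.93 = 13.67 m²
P = b + 2y√(1+z²) = 5.54 + 2×1.93×√(1+0.8²) = 10.48 m
R = A/P = 13.67/10.48 = 1.304 m
S = (Q·n / (1·A·R^(2/3)))² = (22.5×0.033 / (1×13.67×1.194))² = 0.002070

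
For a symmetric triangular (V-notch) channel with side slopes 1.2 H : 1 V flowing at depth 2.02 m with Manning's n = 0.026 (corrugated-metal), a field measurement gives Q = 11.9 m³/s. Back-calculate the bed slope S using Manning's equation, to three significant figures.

0.00560

A = z·y² = 1.2×2.02² = 4.896 m²
P = 2y√(1+z²) = 2×2.02×√(1+1.2²) = 6.311 m
R = A/P = 4.896/6.311 = 0.7759 m
S = (Q·n / (1·A·R^(2/3)))² = (11.9×0.026 / (1×4.896×0.8444))² = 0.005600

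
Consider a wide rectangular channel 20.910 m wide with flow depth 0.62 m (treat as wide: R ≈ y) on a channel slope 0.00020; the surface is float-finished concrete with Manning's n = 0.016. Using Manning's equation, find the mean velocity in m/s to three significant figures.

A = b·y = 20.910 × 0.62 = 12.96 m²
Wide channel: R ≈ y = 0.62 m
Q = (1/n)·A·R^(2/3)·S^(1/2) = (1/0.016) × 12.96 × 0.6200^(2/3) × 0.00020^(1/2) = 8.332 m³/s
V = Q/A = 8.332/12.96 = 0.6427 m/s

0.643 m/s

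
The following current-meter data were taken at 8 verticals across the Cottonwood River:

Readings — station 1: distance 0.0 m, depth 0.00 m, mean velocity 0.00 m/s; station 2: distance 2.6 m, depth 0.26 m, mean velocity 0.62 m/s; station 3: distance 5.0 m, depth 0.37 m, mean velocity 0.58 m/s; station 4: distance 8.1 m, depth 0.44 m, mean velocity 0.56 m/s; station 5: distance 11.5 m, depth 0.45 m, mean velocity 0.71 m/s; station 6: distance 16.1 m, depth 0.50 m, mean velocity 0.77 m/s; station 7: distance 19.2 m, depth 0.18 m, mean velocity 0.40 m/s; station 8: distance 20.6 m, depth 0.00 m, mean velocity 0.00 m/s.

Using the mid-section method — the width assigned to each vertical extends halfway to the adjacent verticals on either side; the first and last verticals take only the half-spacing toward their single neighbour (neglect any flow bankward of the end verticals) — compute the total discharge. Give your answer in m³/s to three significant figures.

4.72 m³/s

w_2 = (5.0 − 0.0)/2 = 2.5 m; q_2 = 0.62 × 0.26 × 2.5 = 0.4030 m³/s
w_3 = (8.1 − 2.6)/2 = 2.75 m; q_3 = 0.58 × 0.37 × 2.75 = 0.5902 m³/s
w_4 = (11.5 − 5.0)/2 = 3.25 m; q_4 = 0.56 × 0.44 × 3.25 = 0.8008 m³/s
w_5 = (16.1 − 8.1)/2 = 4 m; q_5 = 0.71 × 0.45 × 4 = 1.278 m³/s
w_6 = (19.2 − 11.5)/2 = 3.85 m; q_6 = 0.77 × 0.50 × 3.85 = 1.482 m³/s
w_7 = (20.6 − 16.1)/2 = 2.25 m; q_7 = 0.40 × 0.18 × 2.25 = 0.1620 m³/s
Stations 1, 8 contribute zero (depth or velocity is 0).
Q = Σ qᵢ = 4.716 m³/s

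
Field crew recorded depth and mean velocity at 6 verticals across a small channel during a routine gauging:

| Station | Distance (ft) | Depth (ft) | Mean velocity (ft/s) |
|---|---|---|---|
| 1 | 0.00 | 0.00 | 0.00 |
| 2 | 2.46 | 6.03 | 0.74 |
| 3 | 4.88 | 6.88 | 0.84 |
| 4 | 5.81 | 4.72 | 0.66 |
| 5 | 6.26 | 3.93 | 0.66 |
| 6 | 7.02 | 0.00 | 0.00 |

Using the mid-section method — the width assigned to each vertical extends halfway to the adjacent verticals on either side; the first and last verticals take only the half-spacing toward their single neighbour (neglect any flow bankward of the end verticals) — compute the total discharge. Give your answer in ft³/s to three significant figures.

w_2 = (4.88 − 0.00)/2 = 2.44 ft; q_2 = 0.74 × 6.03 × 2.44 = 10.89 ft³/s
w_3 = (5.81 − 2.46)/2 = 1.675 ft; q_3 = 0.84 × 6.88 × 1.675 = 9.680 ft³/s
w_4 = (6.26 − 4.88)/2 = 0.69 ft; q_4 = 0.66 × 4.72 × 0.69 = 2.149 ft³/s
w_5 = (7.02 − 5.81)/2 = 0.605 ft; q_5 = 0.66 × 3.93 × 0.605 = 1.569 ft³/s
Stations 1, 6 contribute zero (depth or velocity is 0).
Q = Σ qᵢ = 24.29 ft³/s

24.3 ft³/s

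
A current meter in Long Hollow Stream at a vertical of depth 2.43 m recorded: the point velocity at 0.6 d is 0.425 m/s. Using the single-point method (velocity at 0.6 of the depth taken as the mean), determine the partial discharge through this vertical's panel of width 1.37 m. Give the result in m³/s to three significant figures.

v̄ = v₀.₆ = 0.425 m/s
q = v̄ × d × w = 0.4250 × 2.43 × 1.37 = 1.415 m³/s

1.41 m³/s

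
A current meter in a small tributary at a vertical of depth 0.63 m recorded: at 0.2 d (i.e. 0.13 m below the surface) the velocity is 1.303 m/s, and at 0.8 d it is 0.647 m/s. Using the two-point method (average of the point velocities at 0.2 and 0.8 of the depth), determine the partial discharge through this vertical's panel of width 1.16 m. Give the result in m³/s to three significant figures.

v̄ = (1.303 + 0.647) / 2 = 0.9750 m/s
q = v̄ × d × w = 0.9750 × 0.63 × 1.16 = 0.7125 m³/s

0.713 m³/s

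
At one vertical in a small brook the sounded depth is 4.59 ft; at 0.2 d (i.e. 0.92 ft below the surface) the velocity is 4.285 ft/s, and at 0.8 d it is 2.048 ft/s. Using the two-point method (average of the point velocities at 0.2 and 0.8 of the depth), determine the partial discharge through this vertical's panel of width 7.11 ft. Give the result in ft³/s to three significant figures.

v̄ = (4.285 + 2.048) / 2 = 3.167 ft/s
q = v̄ × d × w = 3.167 × 4.59 × 7.11 = 103.3 ft³/s

103 ft³/s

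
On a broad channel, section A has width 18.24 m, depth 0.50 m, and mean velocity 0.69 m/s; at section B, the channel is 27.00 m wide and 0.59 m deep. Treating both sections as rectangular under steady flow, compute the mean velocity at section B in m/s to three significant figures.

Q = A₁V₁ = (18.24×0.50) × 0.69 = 6.293 m³/s
A₂ = 27.00 × 0.59 = 15.93 m²
V₂ = Q/A₂ = 6.293/15.93 = 0.3950 m/s

0.395 m/s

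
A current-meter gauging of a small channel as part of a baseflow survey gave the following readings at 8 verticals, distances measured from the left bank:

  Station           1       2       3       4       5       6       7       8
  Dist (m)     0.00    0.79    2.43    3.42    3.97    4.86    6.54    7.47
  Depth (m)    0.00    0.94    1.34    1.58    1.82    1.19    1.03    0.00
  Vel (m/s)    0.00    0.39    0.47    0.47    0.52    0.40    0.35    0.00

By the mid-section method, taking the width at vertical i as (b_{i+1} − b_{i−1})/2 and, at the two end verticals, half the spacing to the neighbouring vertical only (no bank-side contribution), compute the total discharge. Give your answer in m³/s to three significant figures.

3.61 m³/s

w_2 = (2.43 − 0.00)/2 = 1.215 m; q_2 = 0.39 × 0.94 × 1.215 = 0.4454 m³/s
w_3 = (3.42 − 0.79)/2 = 1.315 m; q_3 = 0.47 × 1.34 × 1.315 = 0.8282 m³/s
w_4 = (3.97 − 2.43)/2 = 0.77 m; q_4 = 0.47 × 1.58 × 0.77 = 0.5718 m³/s
w_5 = (4.86 − 3.42)/2 = 0.72 m; q_5 = 0.52 × 1.82 × 0.72 = 0.6814 m³/s
w_6 = (6.54 − 3.97)/2 = 1.285 m; q_6 = 0.40 × 1.19 × 1.285 = 0.6117 m³/s
w_7 = (7.47 − 4.86)/2 = 1.305 m; q_7 = 0.35 × 1.03 × 1.305 = 0.4705 m³/s
Stations 1, 8 contribute zero (depth or velocity is 0).
Q = Σ qᵢ = 3.609 m³/s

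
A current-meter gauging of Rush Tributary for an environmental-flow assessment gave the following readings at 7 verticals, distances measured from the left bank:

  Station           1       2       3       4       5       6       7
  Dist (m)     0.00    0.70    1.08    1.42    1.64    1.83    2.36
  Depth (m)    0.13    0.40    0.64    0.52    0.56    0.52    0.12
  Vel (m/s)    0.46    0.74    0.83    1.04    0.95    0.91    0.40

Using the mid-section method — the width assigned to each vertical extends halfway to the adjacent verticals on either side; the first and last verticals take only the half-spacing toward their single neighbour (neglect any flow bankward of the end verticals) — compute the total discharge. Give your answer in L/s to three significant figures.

816 L/s

w_1 = (0.70 − 0.00)/2 = 0.35 m; q_1 = 0.46 × 0.13 × 0.35 = 0.02093 m³/s
w_2 = (1.08 − 0.00)/2 = 0.54 m; q_2 = 0.74 × 0.40 × 0.54 = 0.1598 m³/s
w_3 = (1.42 − 0.70)/2 = 0.36 m; q_3 = 0.83 × 0.64 × 0.36 = 0.1912 m³/s
w_4 = (1.64 − 1.08)/2 = 0.28 m; q_4 = 1.04 × 0.52 × 0.28 = 0.1514 m³/s
w_5 = (1.83 − 1.42)/2 = 0.205 m; q_5 = 0.95 × 0.56 × 0.205 = 0.1091 m³/s
w_6 = (2.36 − 1.64)/2 = 0.36 m; q_6 = 0.91 × 0.52 × 0.36 = 0.1704 m³/s
w_7 = (2.36 − 1.83)/2 = 0.265 m; q_7 = 0.40 × 0.12 × 0.265 = 0.01272 m³/s
Q = Σ qᵢ = 0.8156 m³/s
= 0.8156 × 1000 = 815.6 L/s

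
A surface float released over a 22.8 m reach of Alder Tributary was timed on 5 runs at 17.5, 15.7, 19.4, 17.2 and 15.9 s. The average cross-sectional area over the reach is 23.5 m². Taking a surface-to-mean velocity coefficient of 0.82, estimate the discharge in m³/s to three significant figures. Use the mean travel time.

t̄ = (17.5 + 15.7 + 19.4 + 17.2 + 15.9) / 5 = 17.14 s
v_surface = L / t̄ = 22.8 / 17.14 = 1.330 m/s
v_mean = 0.82 × 1.330 = 1.091 m/s
Q = A × v_mean = 23.5 × 1.091 = 25.63 m³/s

25.6 m³/s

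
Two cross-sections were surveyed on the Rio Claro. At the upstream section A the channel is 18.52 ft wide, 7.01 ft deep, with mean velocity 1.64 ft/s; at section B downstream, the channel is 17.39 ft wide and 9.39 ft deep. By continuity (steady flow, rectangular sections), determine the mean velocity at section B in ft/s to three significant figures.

1.30 ft/s

Q = A₁V₁ = (18.52×7.01) × 1.64 = 212.9 ft³/s
A₂ = 17.39 × 9.39 = 163.3 ft²
V₂ = Q/A₂ = 212.9/163.3 = 1.304 ft/s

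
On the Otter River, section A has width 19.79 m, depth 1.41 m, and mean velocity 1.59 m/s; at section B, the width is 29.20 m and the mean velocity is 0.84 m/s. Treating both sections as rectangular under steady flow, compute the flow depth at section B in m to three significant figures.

Q = A₁V₁ = (19.79×1.41) × 1.59 = 44.37 m³/s
d₂ = Q/(b₂ V₂) = 44.37/(29.20×0.84) = 1.809 m

1.81 m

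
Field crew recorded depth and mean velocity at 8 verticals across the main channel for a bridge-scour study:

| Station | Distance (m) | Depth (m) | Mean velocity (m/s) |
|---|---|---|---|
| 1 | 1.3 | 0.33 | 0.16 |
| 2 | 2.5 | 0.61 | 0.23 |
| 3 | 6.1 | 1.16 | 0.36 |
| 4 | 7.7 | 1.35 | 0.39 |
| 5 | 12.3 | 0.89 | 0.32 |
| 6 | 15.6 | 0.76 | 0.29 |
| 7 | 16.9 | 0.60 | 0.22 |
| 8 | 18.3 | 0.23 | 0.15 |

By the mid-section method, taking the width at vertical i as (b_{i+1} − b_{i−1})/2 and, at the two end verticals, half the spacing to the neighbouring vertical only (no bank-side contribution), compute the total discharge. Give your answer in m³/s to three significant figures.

w_1 = (2.5 − 1.3)/2 = 0.6 m; q_1 = 0.16 × 0.33 × 0.6 = 0.03168 m³/s
w_2 = (6.1 − 1.3)/2 = 2.4 m; q_2 = 0.23 × 0.61 × 2.4 = 0.3367 m³/s
w_3 = (7.7 − 2.5)/2 = 2.6 m; q_3 = 0.36 × 1.16 × 2.6 = 1.086 m³/s
w_4 = (12.3 − 6.1)/2 = 3.1 m; q_4 = 0.39 × 1.35 × 3.1 = 1.632 m³/s
w_5 = (15.6 − 7.7)/2 = 3.95 m; q_5 = 0.32 × 0.89 × 3.95 = 1.125 m³/s
w_6 = (16.9 − 12.3)/2 = 2.3 m; q_6 = 0.29 × 0.76 × 2.3 = 0.5069 m³/s
w_7 = (18.3 − 15.6)/2 = 1.35 m; q_7 = 0.22 × 0.60 × 1.35 = 0.1782 m³/s
w_8 = (18.3 − 16.9)/2 = 0.7 m; q_8 = 0.15 × 0.23 × 0.7 = 0.02415 m³/s
Q = Σ qᵢ = 4.921 m³/s

4.92 m³/s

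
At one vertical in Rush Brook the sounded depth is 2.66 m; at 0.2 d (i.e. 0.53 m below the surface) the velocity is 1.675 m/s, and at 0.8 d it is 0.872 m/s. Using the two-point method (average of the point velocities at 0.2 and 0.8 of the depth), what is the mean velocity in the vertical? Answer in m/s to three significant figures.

v̄ = (1.675 + 0.872) / 2 = 1.274 m/s

1.27 m/s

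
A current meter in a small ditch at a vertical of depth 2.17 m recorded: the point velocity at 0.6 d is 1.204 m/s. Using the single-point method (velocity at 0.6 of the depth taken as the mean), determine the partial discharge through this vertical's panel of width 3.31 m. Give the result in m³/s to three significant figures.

v̄ = v₀.₆ = 1.204 m/s
q = v̄ × d × w = 1.204 × 2.17 × 3.31 = 8.648 m³/s

8.65 m³/s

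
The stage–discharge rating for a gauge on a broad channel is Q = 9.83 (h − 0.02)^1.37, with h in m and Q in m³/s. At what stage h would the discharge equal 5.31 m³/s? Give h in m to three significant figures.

0.658 m

h − h₀ = (Q/C)^(1/b) = (5.31/9.83)^(1/1.37) = 0.6379 m
h = 0.02 + 0.6379 = 0.6579 m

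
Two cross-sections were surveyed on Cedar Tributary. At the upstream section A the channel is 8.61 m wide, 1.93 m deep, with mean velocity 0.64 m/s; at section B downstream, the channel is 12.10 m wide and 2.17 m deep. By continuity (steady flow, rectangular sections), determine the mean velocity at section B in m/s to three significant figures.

0.405 m/s

Q = A₁V₁ = (8.61×1.93) × 0.64 = 10.64 m³/s
A₂ = 12.10 × 2.17 = 26.26 m²
V₂ = Q/A₂ = 10.64/26.26 = 0.4050 m/s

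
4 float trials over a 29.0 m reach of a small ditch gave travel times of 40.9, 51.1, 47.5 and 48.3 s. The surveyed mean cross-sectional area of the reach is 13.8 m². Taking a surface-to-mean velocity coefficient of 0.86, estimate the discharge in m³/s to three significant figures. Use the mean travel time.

t̄ = (40.9 + 51.1 + 47.5 + 48.3) / 4 = 46.95 s
v_surface = L / t̄ = 29.0 / 46.95 = 0.6177 m/s
v_mean = 0.86 × 0.6177 = 0.5312 m/s
Q = A × v_mean = 13.8 × 0.5312 = 7.331 m³/s

7.33 m³/s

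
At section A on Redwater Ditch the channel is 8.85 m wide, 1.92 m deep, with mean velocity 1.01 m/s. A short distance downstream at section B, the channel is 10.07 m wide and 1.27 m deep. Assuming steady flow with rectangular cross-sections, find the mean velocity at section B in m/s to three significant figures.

1.34 m/s

Q = A₁V₁ = (8.85×1.92) × 1.01 = 17.16 m³/s
A₂ = 10.07 × 1.27 = 12.79 m²
V₂ = Q/A₂ = 17.16/12.79 = 1.342 m/s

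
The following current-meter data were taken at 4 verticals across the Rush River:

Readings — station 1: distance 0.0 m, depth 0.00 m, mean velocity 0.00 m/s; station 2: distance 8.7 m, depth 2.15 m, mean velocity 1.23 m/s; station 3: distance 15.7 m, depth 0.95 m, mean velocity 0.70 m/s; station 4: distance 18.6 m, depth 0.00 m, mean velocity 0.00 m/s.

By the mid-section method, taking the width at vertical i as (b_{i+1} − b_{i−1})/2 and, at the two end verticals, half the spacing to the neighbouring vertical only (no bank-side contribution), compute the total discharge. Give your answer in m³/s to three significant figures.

w_2 = (15.7 − 0.0)/2 = 7.85 m; q_2 = 1.23 × 2.15 × 7.85 = 20.76 m³/s
w_3 = (18.6 − 8.7)/2 = 4.95 m; q_3 = 0.70 × 0.95 × 4.95 = 3.292 m³/s
Stations 1, 4 contribute zero (depth or velocity is 0).
Q = Σ qᵢ = 24.05 m³/s

24.1 m³/s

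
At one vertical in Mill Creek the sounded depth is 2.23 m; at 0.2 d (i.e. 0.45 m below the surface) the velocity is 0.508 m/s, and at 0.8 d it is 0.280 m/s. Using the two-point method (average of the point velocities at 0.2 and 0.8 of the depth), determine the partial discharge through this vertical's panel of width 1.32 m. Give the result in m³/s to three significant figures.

v̄ = (0.508 + 0.280) / 2 = 0.3940 m/s
q = v̄ × d × w = 0.3940 × 2.23 × 1.32 = 1.160 m³/s

1.16 m³/s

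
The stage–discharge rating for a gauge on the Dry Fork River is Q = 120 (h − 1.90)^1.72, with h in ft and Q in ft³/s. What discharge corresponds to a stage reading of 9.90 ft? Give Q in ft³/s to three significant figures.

Q = 120 × (9.90 − 1.90)^1.72 = 120 × 8^1.72 = 4290 ft³/s

4290 ft³/s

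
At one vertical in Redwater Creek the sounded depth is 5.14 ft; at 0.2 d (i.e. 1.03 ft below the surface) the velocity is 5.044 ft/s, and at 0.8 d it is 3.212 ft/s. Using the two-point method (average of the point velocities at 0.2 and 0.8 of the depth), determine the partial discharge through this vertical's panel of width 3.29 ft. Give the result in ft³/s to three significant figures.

69.8 ft³/s

v̄ = (5.044 + 3.212) / 2 = 4.128 ft/s
q = v̄ × d × w = 4.128 × 5.14 × 3.29 = 69.81 ft³/s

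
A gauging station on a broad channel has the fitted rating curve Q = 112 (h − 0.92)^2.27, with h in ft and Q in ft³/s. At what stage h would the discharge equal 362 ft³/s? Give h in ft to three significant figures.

h − h₀ = (Q/C)^(1/b) = (362/112)^(1/2.27) = 1.677 ft
h = 0.92 + 1.677 = 2.597 ft

2.60 ft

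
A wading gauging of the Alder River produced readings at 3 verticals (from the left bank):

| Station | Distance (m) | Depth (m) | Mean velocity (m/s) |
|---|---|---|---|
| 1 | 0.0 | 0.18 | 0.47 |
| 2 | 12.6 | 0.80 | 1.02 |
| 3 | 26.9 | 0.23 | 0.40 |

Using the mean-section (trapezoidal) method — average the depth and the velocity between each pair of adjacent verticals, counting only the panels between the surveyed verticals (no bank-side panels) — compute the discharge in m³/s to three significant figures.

Panel 1-2: Δb = 12.6 m, d̄ = (0.18+0.80)/2 = 0.49, v̄ = (0.47+1.02)/2 = 0.745 → q = 12.6×0.49×0.745 = 4.600 m³/s
Panel 2-3: Δb = 14.3 m, d̄ = (0.80+0.23)/2 = 0.515, v̄ = (1.02+0.40)/2 = 0.71 → q = 14.3×0.515×0.71 = 5.229 m³/s
Q = Σ q = 9.828 m³/s

9.83 m³/s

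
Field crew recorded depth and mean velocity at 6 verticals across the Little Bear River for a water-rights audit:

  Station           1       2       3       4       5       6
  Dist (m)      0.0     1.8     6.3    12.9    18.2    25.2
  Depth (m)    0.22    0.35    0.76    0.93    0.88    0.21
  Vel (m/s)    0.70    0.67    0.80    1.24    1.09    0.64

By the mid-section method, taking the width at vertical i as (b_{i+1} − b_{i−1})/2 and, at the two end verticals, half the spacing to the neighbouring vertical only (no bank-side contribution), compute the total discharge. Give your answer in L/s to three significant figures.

w_1 = (1.8 − 0.0)/2 = 0.9 m; q_1 = 0.70 × 0.22 × 0.9 = 0.1386 m³/s
w_2 = (6.3 − 0.0)/2 = 3.15 m; q_2 = 0.67 × 0.35 × 3.15 = 0.7387 m³/s
w_3 = (12.9 − 1.8)/2 = 5.55 m; q_3 = 0.80 × 0.76 × 5.55 = 3.374 m³/s
w_4 = (18.2 − 6.3)/2 = 5.95 m; q_4 = 1.24 × 0.93 × 5.95 = 6.862 m³/s
w_5 = (25.2 − 12.9)/2 = 6.15 m; q_5 = 1.09 × 0.88 × 6.15 = 5.899 m³/s
w_6 = (25.2 − 18.2)/2 = 3.5 m; q_6 = 0.64 × 0.21 × 3.5 = 0.4704 m³/s
Q = Σ qᵢ = 17.48 m³/s
= 17.48 × 1000 = 17480 L/s

17500 L/s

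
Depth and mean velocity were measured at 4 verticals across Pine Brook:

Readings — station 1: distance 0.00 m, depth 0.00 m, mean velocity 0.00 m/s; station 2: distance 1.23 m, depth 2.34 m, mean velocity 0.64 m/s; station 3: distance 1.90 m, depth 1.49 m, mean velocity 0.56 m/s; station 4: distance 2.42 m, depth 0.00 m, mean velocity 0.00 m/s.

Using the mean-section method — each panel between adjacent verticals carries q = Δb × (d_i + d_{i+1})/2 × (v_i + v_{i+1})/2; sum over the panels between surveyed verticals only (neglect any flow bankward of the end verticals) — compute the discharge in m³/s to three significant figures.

Panel 1-2: Δb = 1.23 m, d̄ = (0.00+2.34)/2 = 1.17, v̄ = (0.00+0.64)/2 = 0.32 → q = 1.23×1.17×0.32 = 0.4605 m³/s
Panel 2-3: Δb = 0.67 m, d̄ = (2.34+1.49)/2 = 1.915, v̄ = (0.64+0.56)/2 = 0.6 → q = 0.67×1.915×0.6 = 0.7698 m³/s
Panel 3-4: Δb = 0.52 m, d̄ = (1.49+0.00)/2 = 0.745, v̄ = (0.56+0.00)/2 = 0.28 → q = 0.52×0.745×0.28 = 0.1085 m³/s
Q = Σ q = 1.339 m³/s

1.34 m³/s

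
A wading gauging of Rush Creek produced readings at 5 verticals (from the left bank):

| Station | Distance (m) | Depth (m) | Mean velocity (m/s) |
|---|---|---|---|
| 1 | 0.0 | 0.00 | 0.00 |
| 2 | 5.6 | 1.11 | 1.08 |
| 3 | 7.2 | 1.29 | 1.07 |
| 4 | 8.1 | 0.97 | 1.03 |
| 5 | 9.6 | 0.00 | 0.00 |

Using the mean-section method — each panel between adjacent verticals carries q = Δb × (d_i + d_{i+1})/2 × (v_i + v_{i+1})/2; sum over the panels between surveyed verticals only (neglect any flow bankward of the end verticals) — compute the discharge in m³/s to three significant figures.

5.18 m³/s

Panel 1-2: Δb = 5.6 m, d̄ = (0.00+1.11)/2 = 0.555, v̄ = (0.00+1.08)/2 = 0.54 → q = 5.6×0.555×0.54 = 1.678 m³/s
Panel 2-3: Δb = 1.6 m, d̄ = (1.11+1.29)/2 = 1.2, v̄ = (1.08+1.07)/2 = 1.075 → q = 1.6×1.2×1.075 = 2.064 m³/s
Panel 3-4: Δb = 0.9 m, d̄ = (1.29+0.97)/2 = 1.13, v̄ = (1.07+1.03)/2 = 1.05 → q = 0.9×1.13×1.05 = 1.068 m³/s
Panel 4-5: Δb = 1.5 m, d̄ = (0.97+0.00)/2 = 0.485, v̄ = (1.03+0.00)/2 = 0.515 → q = 1.5×0.485×0.515 = 0.3747 m³/s
Q = Σ q = 5.185 m³/s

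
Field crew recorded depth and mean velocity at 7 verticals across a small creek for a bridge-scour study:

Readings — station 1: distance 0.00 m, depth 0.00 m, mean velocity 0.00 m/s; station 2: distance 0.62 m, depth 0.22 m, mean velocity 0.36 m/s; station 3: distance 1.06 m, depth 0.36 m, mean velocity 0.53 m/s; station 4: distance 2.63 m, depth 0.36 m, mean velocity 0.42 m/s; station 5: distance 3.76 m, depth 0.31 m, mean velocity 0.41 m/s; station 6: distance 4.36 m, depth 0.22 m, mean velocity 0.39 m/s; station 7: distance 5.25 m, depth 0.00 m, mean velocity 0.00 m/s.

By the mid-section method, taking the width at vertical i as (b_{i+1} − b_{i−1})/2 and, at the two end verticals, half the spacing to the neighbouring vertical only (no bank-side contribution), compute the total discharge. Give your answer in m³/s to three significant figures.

0.612 m³/s

w_2 = (1.06 − 0.00)/2 = 0.53 m; q_2 = 0.36 × 0.22 × 0.53 = 0.04198 m³/s
w_3 = (2.63 − 0.62)/2 = 1.005 m; q_3 = 0.53 × 0.36 × 1.005 = 0.1918 m³/s
w_4 = (3.76 − 1.06)/2 = 1.35 m; q_4 = 0.42 × 0.36 × 1.35 = 0.2041 m³/s
w_5 = (4.36 − 2.63)/2 = 0.865 m; q_5 = 0.41 × 0.31 × 0.865 = 0.1099 m³/s
w_6 = (5.25 − 3.76)/2 = 0.745 m; q_6 = 0.39 × 0.22 × 0.745 = 0.06392 m³/s
Stations 1, 7 contribute zero (depth or velocity is 0).
Q = Σ qᵢ = 0.6117 m³/s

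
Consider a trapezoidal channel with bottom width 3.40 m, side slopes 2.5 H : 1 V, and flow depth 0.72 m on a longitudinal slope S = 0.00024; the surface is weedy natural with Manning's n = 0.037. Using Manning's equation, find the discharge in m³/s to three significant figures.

1.01 m³/s

A = (b + z·y)·y = (3.40 + 2.5×0.72)×0.72 = 3.744 m²
P = b + 2y√(1+z²) = 3.40 + 2×0.72×√(1+2.5²) = 7.277 m
R = A/P = 3.744/7.277 = 0.5145 m
Q = (1/n)·A·R^(2/3)·S^(1/2) = (1/0.037) × 3.744 × 0.5145^(2/3) × 0.00024^(1/2) = 1.007 m³/s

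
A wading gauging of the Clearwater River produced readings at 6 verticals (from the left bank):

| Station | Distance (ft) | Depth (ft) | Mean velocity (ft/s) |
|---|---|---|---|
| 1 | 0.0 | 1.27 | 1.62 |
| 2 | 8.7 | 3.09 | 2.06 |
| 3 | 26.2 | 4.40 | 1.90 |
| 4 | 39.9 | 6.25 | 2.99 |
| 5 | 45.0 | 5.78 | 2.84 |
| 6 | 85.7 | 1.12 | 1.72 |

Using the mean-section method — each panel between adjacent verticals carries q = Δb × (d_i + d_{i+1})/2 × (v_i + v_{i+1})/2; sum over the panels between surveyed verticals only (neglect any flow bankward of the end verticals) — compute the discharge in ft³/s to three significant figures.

Panel 1-2: Δb = 8.7 ft, d̄ = (1.27+3.09)/2 = 2.18, v̄ = (1.62+2.06)/2 = 1.84 → q = 8.7×2.18×1.84 = 34.90 ft³/s
Panel 2-3: Δb = 17.5 ft, d̄ = (3.09+4.40)/2 = 3.745, v̄ = (2.06+1.90)/2 = 1.98 → q = 17.5×3.745×1.98 = 129.8 ft³/s
Panel 3-4: Δb = 13.7 ft, d̄ = (4.40+6.25)/2 = 5.325, v̄ = (1.90+2.99)/2 = 2.445 → q = 13.7×5.325×2.445 = 178.4 ft³/s
Panel 4-5: Δb = 5.1 ft, d̄ = (6.25+5.78)/2 = 6.015, v̄ = (2.99+2.84)/2 = 2.915 → q = 5.1×6.015×2.915 = 89.42 ft³/s
Panel 5-6: Δb = 40.7 ft, d̄ = (5.78+1.12)/2 = 3.45, v̄ = (2.84+1.72)/2 = 2.28 → q = 40.7×3.45×2.28 = 320.1 ft³/s
Q = Σ q = 752.6 ft³/s

753 ft³/s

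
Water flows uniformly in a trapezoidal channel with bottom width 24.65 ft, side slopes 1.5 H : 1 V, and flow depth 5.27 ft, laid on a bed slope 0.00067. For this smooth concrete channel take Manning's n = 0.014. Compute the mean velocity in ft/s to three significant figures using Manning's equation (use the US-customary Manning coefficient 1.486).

6.84 ft/s

A = (b + z·y)·y = (24.65 + 1.5×5.27)×5.27 = 171.6 ft²
P = b + 2y√(1+z²) = 24.65 + 2×5.27×√(1+1.5²) = 43.65 ft
R = A/P = 171.6/43.65 = 3.930 ft
Q = (1.486/n)·A·R^(2/3)·S^(1/2) = (1.486/0.014) × 171.6 × 3.930^(2/3) × 0.00067^(1/2) = 1174 ft³/s
V = Q/A = 1174/171.6 = 6.843 ft/s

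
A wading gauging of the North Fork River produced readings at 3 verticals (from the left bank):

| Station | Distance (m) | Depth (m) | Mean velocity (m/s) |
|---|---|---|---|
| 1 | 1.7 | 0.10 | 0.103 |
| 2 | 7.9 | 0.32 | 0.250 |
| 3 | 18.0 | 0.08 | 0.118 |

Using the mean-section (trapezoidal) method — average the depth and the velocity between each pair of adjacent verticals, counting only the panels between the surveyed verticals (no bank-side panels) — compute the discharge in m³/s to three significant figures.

0.601 m³/s

Panel 1-2: Δb = 6.2 m, d̄ = (0.10+0.32)/2 = 0.21, v̄ = (0.103+0.250)/2 = 0.1765 → q = 6.2×0.21×0.1765 = 0.2298 m³/s
Panel 2-3: Δb = 10.1 m, d̄ = (0.32+0.08)/2 = 0.2, v̄ = (0.250+0.118)/2 = 0.184 → q = 10.1×0.2×0.184 = 0.3717 m³/s
Q = Σ q = 0.6015 m³/s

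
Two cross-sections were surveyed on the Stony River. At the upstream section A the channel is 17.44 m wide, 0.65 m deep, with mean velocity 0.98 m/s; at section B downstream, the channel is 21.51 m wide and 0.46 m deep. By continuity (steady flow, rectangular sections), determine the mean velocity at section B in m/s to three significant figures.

1.12 m/s

Q = A₁V₁ = (17.44×0.65) × 0.98 = 11.11 m³/s
A₂ = 21.51 × 0.46 = 9.895 m²
V₂ = Q/A₂ = 11.11/9.895 = 1.123 m/s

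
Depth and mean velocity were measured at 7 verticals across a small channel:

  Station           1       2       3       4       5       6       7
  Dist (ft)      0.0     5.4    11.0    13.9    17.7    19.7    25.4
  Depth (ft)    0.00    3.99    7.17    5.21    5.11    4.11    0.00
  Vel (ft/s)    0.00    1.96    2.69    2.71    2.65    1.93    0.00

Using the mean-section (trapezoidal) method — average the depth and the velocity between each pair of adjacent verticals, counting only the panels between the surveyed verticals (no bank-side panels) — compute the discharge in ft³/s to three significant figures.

Panel 1-2: Δb = 5.4 ft, d̄ = (0.00+3.99)/2 = 1.995, v̄ = (0.00+1.96)/2 = 0.98 → q = 5.4×1.995×0.98 = 10.56 ft³/s
Panel 2-3: Δb = 5.6 ft, d̄ = (3.99+7.17)/2 = 5.58, v̄ = (1.96+2.69)/2 = 2.325 → q = 5.6×5.58×2.325 = 72.65 ft³/s
Panel 3-4: Δb = 2.9 ft, d̄ = (7.17+5.21)/2 = 6.19, v̄ = (2.69+2.71)/2 = 2.7 → q = 2.9×6.19×2.7 = 48.47 ft³/s
Panel 4-5: Δb = 3.8 ft, d̄ = (5.21+5.11)/2 = 5.16, v̄ = (2.71+2.65)/2 = 2.68 → q = 3.8×5.16×2.68 = 52.55 ft³/s
Panel 5-6: Δb = 2 ft, d̄ = (5.11+4.11)/2 = 4.61, v̄ = (2.65+1.93)/2 = 2.29 → q = 2×4.61×2.29 = 21.11 ft³/s
Panel 6-7: Δb = 5.7 ft, d̄ = (4.11+0.00)/2 = 2.055, v̄ = (1.93+0.00)/2 = 0.965 → q = 5.7×2.055×0.965 = 11.30 ft³/s
Q = Σ q = 216.6 ft³/s

217 ft³/s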